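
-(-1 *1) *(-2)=-2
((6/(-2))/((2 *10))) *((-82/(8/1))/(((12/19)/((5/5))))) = 779/320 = 2.43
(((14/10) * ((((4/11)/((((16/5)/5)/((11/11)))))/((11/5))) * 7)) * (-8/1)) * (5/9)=-12250/1089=-11.25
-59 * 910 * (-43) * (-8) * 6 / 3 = -36938720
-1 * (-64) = 64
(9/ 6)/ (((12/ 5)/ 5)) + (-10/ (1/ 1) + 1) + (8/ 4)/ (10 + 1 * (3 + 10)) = -1065/ 184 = -5.79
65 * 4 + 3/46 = 260.07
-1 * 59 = -59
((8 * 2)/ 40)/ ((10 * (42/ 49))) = 7/ 150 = 0.05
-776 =-776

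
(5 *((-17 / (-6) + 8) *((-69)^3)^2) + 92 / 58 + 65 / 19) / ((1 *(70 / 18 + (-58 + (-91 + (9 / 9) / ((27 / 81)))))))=-57976335161239887 / 1409458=-41133779907.77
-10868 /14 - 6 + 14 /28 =-10945 /14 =-781.79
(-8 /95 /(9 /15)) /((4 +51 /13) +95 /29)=-1508 /120327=-0.01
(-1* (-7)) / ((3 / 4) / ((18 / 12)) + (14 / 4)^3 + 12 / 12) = 56 / 355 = 0.16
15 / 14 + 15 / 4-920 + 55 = -24085 / 28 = -860.18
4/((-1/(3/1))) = -12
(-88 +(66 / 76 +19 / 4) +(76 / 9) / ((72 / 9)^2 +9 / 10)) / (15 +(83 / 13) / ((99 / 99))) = -474665633 / 123408648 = -3.85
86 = 86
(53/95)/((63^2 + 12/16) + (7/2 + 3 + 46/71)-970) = 15052/81126105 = 0.00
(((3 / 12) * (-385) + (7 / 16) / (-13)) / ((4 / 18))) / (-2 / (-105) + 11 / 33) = -18925515 / 15392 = -1229.57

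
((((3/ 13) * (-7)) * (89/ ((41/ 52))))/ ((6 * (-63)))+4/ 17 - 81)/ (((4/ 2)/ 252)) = -7050554/ 697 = -10115.57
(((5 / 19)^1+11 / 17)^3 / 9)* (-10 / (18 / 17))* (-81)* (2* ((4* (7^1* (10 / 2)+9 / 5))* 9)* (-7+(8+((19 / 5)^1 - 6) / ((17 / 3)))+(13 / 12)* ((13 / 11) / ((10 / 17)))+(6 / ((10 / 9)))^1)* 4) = 2061990148393728 / 370680937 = 5562708.90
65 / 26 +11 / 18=28 / 9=3.11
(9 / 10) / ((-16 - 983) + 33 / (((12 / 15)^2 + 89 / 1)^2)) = -15066243 / 16723460980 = -0.00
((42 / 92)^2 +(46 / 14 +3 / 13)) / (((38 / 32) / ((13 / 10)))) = 1434502 / 351785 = 4.08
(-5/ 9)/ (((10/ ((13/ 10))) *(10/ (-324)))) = 117/ 50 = 2.34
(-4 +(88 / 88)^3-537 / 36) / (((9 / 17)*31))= -3655 / 3348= -1.09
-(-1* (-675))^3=-307546875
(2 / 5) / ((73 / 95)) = 38 / 73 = 0.52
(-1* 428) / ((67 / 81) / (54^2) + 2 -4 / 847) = -85624829136 / 399227989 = -214.48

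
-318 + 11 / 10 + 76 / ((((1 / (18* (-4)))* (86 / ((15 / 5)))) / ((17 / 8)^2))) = -1178.86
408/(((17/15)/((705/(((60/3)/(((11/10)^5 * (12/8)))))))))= 613121157/20000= 30656.06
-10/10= -1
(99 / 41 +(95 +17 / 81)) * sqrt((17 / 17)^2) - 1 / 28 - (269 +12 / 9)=-16063169 / 92988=-172.74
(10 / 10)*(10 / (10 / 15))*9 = 135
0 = 0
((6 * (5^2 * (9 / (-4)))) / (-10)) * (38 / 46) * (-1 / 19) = -135 / 92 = -1.47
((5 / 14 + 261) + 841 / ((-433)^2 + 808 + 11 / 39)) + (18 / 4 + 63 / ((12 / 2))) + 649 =23784179864 / 25702579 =925.36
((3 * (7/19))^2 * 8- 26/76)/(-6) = -1.57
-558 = -558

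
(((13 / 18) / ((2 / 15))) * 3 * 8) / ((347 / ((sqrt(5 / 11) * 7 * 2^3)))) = 14.14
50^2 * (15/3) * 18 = 225000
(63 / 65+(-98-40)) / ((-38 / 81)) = 721467 / 2470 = 292.09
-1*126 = -126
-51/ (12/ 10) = -42.50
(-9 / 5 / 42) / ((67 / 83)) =-0.05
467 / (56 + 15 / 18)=2802 / 341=8.22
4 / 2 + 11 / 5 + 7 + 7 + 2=101 / 5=20.20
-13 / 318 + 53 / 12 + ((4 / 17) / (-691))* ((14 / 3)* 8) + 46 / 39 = 179438923 / 32374732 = 5.54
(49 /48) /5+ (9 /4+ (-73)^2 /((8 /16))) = 2558509 /240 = 10660.45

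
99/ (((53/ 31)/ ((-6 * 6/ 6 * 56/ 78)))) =-171864/ 689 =-249.44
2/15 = 0.13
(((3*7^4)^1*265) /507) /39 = 636265 /6591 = 96.54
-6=-6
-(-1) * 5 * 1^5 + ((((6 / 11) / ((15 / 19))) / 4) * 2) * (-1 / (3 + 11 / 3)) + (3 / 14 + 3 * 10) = 270751 / 7700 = 35.16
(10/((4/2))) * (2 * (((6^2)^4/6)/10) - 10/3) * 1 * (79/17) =66340882/51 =1300801.61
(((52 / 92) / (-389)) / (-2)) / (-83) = -13 / 1485202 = -0.00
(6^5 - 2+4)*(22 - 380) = -2784524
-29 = -29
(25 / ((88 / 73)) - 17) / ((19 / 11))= 329 / 152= 2.16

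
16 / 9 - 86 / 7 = -662 / 63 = -10.51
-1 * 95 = -95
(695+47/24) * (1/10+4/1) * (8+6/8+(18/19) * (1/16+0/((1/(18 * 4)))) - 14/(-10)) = 5321176513/182400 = 29173.12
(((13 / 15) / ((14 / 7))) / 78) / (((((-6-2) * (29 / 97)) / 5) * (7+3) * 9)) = -97 / 751680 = -0.00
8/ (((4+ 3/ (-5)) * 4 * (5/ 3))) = 6/ 17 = 0.35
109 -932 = -823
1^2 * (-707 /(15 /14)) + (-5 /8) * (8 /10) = -19811 /30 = -660.37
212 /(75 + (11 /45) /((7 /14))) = 9540 /3397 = 2.81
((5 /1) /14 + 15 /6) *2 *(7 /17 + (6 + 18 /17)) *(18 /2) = 45720 /119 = 384.20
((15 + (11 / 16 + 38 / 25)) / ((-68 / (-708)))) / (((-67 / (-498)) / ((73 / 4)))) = 22144875507 / 911200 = 24302.98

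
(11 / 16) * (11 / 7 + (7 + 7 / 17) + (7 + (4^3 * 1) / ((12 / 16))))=198935 / 2856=69.66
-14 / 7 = -2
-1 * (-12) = 12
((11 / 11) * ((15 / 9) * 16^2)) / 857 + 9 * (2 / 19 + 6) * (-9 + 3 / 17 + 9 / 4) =-299537417 / 830433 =-360.70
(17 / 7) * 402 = 6834 / 7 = 976.29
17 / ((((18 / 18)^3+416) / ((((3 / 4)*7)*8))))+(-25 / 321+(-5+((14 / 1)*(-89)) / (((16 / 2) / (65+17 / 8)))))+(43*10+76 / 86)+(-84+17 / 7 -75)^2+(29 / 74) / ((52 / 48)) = 14487.77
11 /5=2.20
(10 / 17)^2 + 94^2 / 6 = 1277102 / 867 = 1473.01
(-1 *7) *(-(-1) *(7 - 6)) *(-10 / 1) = 70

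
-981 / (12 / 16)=-1308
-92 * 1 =-92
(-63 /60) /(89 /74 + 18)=-111 /2030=-0.05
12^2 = 144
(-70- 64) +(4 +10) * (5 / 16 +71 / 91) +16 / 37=-455101 / 3848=-118.27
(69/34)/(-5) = -69/170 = -0.41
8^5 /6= 16384 /3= 5461.33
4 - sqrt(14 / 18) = 4 - sqrt(7) / 3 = 3.12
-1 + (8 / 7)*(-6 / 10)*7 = -29 / 5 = -5.80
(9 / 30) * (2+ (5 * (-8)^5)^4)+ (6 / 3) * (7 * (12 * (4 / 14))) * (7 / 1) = 1080863910568919041683 / 5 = 216172782113783808336.60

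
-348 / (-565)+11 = 6563 / 565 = 11.62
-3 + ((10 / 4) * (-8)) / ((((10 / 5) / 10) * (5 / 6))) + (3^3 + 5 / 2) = -93.50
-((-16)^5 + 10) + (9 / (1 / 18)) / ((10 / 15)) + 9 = 1048818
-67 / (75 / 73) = -4891 / 75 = -65.21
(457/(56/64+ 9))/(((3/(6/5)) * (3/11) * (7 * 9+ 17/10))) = 160864/153339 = 1.05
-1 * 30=-30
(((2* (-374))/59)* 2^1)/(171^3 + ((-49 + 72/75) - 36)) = -18700/3687593633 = -0.00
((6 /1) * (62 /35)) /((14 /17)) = 3162 /245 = 12.91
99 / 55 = 9 / 5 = 1.80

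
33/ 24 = 11/ 8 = 1.38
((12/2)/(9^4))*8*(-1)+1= 0.99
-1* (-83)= 83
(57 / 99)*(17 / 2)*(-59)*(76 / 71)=-724166 / 2343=-309.08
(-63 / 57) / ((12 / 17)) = -119 / 76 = -1.57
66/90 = 11/15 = 0.73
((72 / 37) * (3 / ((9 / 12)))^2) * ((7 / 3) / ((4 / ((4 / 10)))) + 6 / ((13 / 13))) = 35904 / 185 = 194.08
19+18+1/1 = 38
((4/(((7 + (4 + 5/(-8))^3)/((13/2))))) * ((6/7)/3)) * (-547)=-14563328/162869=-89.42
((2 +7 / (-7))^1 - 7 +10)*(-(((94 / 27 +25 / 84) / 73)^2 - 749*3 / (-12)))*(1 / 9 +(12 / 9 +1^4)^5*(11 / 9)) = -26394333729169640 / 416311216083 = -63400.49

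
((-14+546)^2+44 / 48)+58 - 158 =3395099 / 12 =282924.92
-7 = -7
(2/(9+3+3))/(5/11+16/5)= 0.04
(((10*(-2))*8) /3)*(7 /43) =-1120 /129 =-8.68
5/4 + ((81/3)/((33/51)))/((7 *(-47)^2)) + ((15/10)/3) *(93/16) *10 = 82502449/2721488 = 30.32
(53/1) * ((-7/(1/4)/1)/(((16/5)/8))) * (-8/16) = 1855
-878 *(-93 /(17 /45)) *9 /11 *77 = 13617005.29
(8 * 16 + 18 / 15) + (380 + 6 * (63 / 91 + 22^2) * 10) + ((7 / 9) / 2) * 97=34665299 / 1170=29628.46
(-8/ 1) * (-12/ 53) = 96/ 53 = 1.81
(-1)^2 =1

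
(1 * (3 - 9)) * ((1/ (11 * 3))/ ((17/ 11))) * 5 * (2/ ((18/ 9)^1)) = -10/ 17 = -0.59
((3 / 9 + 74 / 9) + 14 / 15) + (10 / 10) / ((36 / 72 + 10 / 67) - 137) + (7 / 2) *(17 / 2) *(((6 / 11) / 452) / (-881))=6208645539323 / 654815830680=9.48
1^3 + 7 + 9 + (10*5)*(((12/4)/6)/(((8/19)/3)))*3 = 4411/8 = 551.38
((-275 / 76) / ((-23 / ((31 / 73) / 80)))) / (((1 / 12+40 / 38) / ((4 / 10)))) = 1023 / 3478888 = 0.00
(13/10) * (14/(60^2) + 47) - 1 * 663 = -10834109/18000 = -601.89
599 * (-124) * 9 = -668484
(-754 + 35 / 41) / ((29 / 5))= -154395 / 1189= -129.85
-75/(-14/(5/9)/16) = 1000/21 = 47.62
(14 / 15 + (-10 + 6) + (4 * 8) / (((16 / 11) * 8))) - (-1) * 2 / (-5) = -0.72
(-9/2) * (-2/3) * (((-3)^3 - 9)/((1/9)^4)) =-708588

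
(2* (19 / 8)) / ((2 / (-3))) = -57 / 8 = -7.12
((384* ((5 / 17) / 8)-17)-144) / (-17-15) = 2497 / 544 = 4.59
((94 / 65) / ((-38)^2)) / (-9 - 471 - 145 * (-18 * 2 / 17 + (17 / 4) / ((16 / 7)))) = -25568 / 11298280175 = -0.00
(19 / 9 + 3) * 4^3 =2944 / 9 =327.11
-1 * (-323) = 323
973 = 973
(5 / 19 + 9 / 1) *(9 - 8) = 176 / 19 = 9.26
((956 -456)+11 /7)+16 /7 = 3527 /7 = 503.86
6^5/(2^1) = 3888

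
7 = 7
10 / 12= 5 / 6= 0.83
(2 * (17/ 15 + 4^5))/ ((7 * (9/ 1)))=30754/ 945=32.54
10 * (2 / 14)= 10 / 7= 1.43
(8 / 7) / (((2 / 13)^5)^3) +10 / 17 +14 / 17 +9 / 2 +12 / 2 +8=870160181249248341 / 487424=1785222273111.80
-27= -27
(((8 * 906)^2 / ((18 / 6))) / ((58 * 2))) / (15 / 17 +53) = 18605616 / 6641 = 2801.63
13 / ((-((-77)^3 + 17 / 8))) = 104 / 3652247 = 0.00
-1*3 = -3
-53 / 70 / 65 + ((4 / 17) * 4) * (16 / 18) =574291 / 696150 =0.82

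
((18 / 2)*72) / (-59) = -648 / 59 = -10.98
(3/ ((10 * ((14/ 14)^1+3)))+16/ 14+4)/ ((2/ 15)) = 4383/ 112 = 39.13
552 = 552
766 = 766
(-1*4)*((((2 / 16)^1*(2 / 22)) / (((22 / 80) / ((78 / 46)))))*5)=-3900 / 2783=-1.40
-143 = -143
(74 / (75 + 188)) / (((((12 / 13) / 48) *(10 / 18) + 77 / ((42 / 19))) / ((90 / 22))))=1558440 / 47176151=0.03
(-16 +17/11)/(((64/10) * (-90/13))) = 689/2112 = 0.33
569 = 569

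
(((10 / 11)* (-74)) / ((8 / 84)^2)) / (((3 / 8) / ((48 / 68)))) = -2610720 / 187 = -13961.07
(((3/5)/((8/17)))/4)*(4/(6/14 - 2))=-357/440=-0.81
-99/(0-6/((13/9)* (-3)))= -143/2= -71.50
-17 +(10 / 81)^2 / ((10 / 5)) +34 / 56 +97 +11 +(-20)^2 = 90313565 / 183708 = 491.61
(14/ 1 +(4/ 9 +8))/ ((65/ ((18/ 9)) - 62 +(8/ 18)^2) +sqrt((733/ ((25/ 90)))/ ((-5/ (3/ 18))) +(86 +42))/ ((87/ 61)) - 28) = -709656572700/ 1800948934789 - 1736662680 * sqrt(1001)/ 1800948934789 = -0.42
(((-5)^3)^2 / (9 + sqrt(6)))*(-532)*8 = -7980000 + 2660000*sqrt(6) / 3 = -5808119.09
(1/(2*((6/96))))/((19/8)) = 64/19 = 3.37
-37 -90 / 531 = -37.17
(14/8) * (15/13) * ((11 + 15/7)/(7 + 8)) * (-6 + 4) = -46/13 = -3.54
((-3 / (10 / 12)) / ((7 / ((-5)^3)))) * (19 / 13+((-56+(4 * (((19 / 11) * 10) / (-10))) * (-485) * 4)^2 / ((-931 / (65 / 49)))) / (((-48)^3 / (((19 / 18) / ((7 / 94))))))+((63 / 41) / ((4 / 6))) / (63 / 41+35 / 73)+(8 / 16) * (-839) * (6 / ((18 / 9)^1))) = -5419715066824036075 / 68914082004768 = -78644.52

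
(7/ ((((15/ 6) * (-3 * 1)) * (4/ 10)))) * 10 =-70/ 3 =-23.33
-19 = -19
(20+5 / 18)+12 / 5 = 2041 / 90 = 22.68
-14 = -14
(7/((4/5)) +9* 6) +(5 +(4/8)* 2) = 275/4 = 68.75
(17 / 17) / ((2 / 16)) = 8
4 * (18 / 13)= 5.54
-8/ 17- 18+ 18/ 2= -161/ 17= -9.47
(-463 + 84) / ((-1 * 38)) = 379 / 38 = 9.97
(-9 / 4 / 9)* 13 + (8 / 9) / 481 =-56245 / 17316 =-3.25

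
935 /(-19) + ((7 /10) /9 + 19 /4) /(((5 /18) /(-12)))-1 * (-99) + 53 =-50241 /475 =-105.77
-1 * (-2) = 2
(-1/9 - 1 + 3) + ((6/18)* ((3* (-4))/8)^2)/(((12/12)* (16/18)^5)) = 3822547/1179648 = 3.24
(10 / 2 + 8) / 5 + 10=63 / 5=12.60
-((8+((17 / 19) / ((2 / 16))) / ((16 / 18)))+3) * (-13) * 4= 18824 / 19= 990.74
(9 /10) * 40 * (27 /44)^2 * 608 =997272 /121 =8241.92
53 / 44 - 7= -255 / 44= -5.80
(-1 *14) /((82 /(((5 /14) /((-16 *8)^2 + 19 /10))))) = -25 /6718219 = -0.00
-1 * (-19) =19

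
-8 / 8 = -1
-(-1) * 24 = 24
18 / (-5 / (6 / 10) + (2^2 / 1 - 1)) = -27 / 8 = -3.38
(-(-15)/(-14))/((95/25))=-75/266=-0.28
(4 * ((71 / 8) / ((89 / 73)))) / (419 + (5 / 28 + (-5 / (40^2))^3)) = 594427904000 / 8557305855377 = 0.07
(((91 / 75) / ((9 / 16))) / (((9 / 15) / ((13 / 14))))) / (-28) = -338 / 2835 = -0.12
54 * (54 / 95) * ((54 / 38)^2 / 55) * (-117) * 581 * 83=-6358601.93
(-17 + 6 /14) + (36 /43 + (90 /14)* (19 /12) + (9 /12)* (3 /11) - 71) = -76.35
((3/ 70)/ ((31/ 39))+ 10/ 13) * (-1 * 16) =-13.17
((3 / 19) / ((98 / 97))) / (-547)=-291 / 1018514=-0.00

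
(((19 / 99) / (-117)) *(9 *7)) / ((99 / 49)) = -6517 / 127413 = -0.05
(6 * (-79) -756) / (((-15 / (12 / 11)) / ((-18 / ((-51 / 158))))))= 932832 / 187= 4988.41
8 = 8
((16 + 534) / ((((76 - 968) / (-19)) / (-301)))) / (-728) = 224675 / 46384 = 4.84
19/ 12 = 1.58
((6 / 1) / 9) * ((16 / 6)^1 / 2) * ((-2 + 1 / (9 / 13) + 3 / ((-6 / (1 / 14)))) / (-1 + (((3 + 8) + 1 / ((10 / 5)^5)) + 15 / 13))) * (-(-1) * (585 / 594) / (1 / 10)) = -40289600 / 87062283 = -0.46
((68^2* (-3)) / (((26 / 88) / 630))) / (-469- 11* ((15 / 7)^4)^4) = 399347498141278768620 / 29358906751394569271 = 13.60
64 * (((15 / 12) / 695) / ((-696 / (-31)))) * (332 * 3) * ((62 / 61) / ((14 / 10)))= 6381040 / 1721237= 3.71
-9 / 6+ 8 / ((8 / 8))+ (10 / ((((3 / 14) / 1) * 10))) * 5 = 29.83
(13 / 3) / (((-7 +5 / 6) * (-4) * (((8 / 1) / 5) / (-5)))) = -325 / 592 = -0.55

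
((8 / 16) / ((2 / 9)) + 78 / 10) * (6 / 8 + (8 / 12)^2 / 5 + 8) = 106597 / 1200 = 88.83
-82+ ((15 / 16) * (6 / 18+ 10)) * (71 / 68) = -78211 / 1088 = -71.89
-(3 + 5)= -8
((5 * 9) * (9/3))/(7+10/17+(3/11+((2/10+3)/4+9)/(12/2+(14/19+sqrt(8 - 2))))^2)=14.39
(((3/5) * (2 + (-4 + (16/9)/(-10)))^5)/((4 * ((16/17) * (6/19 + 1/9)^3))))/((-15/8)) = 53.52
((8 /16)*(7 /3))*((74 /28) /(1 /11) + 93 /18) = 719 /18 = 39.94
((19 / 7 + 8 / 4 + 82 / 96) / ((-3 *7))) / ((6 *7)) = -0.01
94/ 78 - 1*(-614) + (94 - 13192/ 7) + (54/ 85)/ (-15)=-136376789/ 116025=-1175.41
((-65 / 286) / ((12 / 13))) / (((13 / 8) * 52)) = -5 / 1716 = -0.00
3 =3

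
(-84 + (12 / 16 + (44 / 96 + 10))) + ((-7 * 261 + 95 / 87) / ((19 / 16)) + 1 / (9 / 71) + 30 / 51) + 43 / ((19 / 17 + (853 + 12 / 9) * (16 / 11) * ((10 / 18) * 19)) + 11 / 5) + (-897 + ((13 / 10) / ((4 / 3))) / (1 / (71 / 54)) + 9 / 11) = -309862010070058277 / 124102766276720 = -2496.82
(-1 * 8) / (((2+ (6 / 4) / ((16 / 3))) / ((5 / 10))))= -128 / 73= -1.75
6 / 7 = 0.86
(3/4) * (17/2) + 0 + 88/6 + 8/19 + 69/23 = 11155/456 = 24.46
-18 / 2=-9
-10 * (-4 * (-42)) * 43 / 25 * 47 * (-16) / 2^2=2716224 / 5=543244.80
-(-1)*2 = 2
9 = 9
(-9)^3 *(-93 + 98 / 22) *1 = 710046 / 11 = 64549.64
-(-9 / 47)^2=-0.04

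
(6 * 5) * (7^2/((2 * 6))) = 245/2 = 122.50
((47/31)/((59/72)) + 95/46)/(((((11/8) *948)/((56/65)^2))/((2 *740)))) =305785163264/92670025305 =3.30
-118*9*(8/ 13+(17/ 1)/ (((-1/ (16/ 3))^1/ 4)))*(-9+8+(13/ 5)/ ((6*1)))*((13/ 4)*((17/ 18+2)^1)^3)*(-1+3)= -52711241743/ 1458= -36153115.05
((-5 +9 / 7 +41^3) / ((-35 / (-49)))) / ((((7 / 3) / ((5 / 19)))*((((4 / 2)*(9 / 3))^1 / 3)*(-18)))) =-160807 / 532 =-302.27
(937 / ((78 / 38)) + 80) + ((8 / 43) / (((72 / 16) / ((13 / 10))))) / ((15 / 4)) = 202435433 / 377325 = 536.50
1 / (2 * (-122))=-1 / 244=-0.00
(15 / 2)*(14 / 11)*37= 3885 / 11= 353.18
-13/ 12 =-1.08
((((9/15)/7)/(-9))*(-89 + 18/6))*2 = 172/105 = 1.64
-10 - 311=-321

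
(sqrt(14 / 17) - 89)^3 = -11988211 / 17 + 403985 * sqrt(238) / 289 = -683623.56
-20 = -20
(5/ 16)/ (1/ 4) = 5/ 4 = 1.25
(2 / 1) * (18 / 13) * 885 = 31860 / 13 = 2450.77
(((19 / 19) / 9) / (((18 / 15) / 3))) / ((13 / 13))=5 / 18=0.28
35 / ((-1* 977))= -35 / 977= -0.04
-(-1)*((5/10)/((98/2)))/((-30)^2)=1/88200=0.00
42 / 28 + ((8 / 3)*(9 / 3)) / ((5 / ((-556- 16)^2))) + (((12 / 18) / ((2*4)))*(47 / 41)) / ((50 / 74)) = 6439001309 / 12300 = 523496.04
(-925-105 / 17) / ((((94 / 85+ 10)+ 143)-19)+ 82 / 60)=-474900 / 69601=-6.82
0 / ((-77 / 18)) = 0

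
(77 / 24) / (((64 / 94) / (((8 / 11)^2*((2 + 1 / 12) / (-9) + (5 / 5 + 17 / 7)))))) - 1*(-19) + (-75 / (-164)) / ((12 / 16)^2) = 16238183 / 584496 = 27.78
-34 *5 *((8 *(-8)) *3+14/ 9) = 291380/ 9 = 32375.56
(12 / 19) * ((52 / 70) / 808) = 39 / 67165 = 0.00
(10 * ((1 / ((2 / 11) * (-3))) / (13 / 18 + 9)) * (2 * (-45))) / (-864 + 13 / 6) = -7128 / 36197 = -0.20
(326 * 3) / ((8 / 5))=2445 / 4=611.25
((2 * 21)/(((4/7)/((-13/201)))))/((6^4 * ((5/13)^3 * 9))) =-1399489/195372000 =-0.01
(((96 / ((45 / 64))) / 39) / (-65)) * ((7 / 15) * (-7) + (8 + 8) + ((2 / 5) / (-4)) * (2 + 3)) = -375808 / 570375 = -0.66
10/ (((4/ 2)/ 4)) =20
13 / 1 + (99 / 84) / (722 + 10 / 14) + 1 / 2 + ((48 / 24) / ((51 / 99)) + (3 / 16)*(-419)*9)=-949030743 / 1376048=-689.68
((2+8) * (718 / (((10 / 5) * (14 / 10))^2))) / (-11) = -44875 / 539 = -83.26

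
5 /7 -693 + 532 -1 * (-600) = 3078 /7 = 439.71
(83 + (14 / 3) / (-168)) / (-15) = -2987 / 540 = -5.53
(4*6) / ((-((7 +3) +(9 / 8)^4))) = -2.07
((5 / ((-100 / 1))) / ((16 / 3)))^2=9 / 102400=0.00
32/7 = 4.57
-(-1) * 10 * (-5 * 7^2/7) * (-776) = 271600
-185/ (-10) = 37/ 2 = 18.50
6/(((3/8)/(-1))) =-16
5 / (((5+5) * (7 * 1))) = 1 / 14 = 0.07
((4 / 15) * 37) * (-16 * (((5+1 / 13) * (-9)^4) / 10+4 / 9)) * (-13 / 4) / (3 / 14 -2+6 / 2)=16152292576 / 11475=1407607.20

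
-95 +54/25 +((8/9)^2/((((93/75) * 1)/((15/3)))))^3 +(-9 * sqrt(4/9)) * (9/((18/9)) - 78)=150603110465024/395803970775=380.50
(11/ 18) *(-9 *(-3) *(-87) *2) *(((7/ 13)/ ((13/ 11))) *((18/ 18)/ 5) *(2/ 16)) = -221067/ 6760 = -32.70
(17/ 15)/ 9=17/ 135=0.13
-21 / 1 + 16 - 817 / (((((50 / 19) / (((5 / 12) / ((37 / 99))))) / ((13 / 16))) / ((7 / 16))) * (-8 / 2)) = 39037969 / 1515520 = 25.76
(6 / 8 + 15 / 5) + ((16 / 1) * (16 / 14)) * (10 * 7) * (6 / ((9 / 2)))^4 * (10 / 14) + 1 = 6564373 / 2268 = 2894.34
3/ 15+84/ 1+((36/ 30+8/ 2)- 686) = -2983/ 5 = -596.60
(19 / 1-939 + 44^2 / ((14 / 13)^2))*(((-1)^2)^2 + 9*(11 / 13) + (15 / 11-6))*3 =62674212 / 7007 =8944.51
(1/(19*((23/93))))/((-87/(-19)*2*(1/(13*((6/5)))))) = 1209/3335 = 0.36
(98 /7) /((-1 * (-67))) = 14 /67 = 0.21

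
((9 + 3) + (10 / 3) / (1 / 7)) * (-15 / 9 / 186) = -265 / 837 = -0.32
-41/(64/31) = -1271/64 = -19.86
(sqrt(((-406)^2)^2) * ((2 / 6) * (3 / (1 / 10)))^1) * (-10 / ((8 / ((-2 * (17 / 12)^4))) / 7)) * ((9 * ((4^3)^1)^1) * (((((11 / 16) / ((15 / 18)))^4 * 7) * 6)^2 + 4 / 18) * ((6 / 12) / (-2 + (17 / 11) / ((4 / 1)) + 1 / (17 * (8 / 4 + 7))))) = -25163722843389407164615171829 / 3190652928000000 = -7886700124153.84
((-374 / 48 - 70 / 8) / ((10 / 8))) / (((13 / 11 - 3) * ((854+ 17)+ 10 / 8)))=4367 / 523350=0.01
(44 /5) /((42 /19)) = 418 /105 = 3.98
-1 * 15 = -15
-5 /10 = -1 /2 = -0.50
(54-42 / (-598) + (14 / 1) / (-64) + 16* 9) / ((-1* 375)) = -1893043 / 3588000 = -0.53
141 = 141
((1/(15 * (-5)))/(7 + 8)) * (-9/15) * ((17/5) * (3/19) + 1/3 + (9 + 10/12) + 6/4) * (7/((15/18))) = 48692/890625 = 0.05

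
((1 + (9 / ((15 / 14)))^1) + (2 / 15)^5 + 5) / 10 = 5467516 / 3796875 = 1.44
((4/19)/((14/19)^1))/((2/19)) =19/7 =2.71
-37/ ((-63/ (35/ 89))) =185/ 801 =0.23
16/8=2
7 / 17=0.41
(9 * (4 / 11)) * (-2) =-72 / 11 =-6.55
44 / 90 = 22 / 45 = 0.49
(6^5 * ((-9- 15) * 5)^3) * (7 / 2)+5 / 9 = -423263231995 / 9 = -47029247999.44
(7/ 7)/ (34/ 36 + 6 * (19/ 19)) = 18/ 125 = 0.14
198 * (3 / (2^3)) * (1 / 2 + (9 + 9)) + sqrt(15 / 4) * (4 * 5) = 10 * sqrt(15) + 10989 / 8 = 1412.35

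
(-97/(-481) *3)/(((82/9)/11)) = 28809/39442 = 0.73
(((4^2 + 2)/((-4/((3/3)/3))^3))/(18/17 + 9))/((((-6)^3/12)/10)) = 85/147744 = 0.00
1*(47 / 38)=47 / 38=1.24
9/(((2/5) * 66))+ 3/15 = 119/220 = 0.54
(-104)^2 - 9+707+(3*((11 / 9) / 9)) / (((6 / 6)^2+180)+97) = 86424095 / 7506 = 11514.00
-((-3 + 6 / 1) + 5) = -8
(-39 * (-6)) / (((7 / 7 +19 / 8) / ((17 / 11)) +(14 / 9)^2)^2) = 2184340608 / 197831413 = 11.04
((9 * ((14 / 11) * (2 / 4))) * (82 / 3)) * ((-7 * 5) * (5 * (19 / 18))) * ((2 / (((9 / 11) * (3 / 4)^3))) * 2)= -335108.92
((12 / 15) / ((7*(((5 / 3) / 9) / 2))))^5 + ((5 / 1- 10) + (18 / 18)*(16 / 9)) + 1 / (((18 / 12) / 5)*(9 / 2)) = 1698227005427 / 4431533203125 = 0.38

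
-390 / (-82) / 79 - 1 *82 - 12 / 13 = -3489107 / 42107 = -82.86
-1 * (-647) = 647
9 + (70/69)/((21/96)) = 941/69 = 13.64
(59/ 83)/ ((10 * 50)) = 59/ 41500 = 0.00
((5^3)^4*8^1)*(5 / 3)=9765625000 / 3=3255208333.33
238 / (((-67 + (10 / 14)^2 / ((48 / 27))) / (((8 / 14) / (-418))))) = 53312 / 10931327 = 0.00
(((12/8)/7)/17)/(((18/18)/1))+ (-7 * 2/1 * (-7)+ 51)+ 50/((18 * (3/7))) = 999205/6426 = 155.49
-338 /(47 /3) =-21.57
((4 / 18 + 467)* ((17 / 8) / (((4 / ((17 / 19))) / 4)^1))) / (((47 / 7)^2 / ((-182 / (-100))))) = 35.86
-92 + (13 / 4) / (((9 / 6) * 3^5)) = -134123 / 1458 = -91.99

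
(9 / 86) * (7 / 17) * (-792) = -24948 / 731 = -34.13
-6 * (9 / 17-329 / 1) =33504 / 17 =1970.82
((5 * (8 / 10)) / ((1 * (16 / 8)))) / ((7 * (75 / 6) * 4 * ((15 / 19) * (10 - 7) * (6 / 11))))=209 / 47250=0.00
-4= -4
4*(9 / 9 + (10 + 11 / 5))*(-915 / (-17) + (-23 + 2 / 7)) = 977328 / 595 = 1642.57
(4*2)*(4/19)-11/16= 303/304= 1.00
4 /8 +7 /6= 1.67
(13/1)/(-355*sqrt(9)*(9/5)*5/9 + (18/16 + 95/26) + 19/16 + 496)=-2704/117111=-0.02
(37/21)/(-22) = -37/462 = -0.08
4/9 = 0.44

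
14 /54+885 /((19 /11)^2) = 2893822 /9747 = 296.89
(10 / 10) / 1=1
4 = 4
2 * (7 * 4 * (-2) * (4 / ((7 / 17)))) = -1088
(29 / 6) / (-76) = -29 / 456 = -0.06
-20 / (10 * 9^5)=-2 / 59049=-0.00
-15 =-15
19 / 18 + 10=199 / 18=11.06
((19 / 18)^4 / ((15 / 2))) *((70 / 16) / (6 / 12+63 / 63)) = 912247 / 1889568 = 0.48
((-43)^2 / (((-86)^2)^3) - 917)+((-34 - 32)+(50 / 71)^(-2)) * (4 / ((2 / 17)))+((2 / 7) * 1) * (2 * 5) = -2957549606673097 / 957264280000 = -3089.59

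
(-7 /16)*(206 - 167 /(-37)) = -54523 /592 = -92.10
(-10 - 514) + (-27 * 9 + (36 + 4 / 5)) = -3651 / 5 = -730.20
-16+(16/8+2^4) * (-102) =-1852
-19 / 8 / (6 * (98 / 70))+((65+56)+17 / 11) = 451883 / 3696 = 122.26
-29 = -29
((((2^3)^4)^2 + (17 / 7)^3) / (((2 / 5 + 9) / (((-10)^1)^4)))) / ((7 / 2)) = 575459000100000 / 112847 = 5099462104.44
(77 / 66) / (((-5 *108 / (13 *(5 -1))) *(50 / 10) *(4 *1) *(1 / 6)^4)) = -182 / 25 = -7.28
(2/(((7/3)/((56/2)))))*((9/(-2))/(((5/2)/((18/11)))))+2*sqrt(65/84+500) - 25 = -5263/55+sqrt(883365)/21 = -50.93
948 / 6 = 158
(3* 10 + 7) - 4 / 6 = 109 / 3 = 36.33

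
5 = 5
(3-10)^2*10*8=3920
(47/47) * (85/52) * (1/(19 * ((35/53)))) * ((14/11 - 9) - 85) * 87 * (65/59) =-99943425/86317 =-1157.86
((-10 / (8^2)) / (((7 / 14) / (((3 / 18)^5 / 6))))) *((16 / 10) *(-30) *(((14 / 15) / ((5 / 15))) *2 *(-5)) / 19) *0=0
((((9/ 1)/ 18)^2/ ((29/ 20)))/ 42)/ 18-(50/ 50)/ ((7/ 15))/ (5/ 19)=-178519/ 21924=-8.14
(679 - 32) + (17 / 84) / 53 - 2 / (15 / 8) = 14378561 / 22260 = 645.94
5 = 5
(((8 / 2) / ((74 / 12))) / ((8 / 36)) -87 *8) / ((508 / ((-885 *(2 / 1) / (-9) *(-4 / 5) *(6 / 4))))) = 1512996 / 4699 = 321.98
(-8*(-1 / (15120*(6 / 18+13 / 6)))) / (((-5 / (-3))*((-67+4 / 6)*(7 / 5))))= -1 / 731325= -0.00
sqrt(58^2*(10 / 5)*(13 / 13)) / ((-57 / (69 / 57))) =-1.74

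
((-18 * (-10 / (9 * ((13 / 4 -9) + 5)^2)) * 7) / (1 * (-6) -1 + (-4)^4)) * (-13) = -29120 / 2241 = -12.99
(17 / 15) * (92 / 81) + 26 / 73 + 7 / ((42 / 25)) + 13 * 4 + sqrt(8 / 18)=10373189 / 177390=58.48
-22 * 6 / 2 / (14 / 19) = -627 / 7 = -89.57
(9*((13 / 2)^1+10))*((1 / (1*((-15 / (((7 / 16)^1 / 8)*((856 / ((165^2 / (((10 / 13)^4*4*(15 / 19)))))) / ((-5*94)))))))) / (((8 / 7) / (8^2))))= 629160 / 280554703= 0.00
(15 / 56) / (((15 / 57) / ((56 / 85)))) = 57 / 85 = 0.67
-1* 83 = -83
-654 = -654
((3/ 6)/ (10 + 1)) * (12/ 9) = 2/ 33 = 0.06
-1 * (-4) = 4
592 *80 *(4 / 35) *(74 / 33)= 12137.28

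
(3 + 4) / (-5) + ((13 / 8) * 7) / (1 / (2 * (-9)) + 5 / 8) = 3808 / 205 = 18.58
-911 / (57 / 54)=-16398 / 19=-863.05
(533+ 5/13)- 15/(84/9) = 193567/364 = 531.78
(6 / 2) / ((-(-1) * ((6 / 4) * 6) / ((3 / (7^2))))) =0.02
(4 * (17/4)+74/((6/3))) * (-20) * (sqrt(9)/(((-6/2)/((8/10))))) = 864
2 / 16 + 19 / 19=9 / 8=1.12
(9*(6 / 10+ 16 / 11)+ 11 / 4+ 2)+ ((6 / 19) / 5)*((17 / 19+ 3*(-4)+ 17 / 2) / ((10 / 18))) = 22.94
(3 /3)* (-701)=-701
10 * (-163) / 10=-163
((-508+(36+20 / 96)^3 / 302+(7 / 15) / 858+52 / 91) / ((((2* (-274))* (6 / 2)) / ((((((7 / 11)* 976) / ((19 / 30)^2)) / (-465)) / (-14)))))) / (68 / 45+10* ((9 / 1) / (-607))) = 1354875485552106185 / 36439362478160049408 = 0.04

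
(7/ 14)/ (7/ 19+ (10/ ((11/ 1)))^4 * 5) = 0.13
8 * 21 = 168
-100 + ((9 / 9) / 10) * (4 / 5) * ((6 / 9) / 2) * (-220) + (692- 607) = -313 / 15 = -20.87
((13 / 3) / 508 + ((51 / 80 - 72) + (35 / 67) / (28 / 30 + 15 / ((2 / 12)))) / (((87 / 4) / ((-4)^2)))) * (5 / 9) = -264976516141 / 9087714108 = -29.16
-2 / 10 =-0.20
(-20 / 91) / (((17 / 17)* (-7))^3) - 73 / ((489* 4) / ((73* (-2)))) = 166353637 / 30526314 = 5.45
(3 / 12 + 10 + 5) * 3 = 183 / 4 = 45.75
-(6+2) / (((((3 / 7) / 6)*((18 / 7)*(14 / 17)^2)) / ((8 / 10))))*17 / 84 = -9826 / 945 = -10.40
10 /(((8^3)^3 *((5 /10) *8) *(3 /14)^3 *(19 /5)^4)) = 1071875 /118066872582144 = 0.00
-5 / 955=-1 / 191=-0.01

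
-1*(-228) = 228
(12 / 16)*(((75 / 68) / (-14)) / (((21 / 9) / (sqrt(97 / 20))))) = -135*sqrt(485) / 53312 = -0.06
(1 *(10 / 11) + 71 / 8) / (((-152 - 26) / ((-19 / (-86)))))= -16359 / 1347104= -0.01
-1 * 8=-8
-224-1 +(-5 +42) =-188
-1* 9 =-9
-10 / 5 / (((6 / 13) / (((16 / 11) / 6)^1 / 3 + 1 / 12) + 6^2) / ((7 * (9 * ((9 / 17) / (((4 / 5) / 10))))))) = -1330875 / 61948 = -21.48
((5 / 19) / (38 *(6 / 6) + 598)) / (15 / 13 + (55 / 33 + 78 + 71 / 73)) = 949 / 187596044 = 0.00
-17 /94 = -0.18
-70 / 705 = -14 / 141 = -0.10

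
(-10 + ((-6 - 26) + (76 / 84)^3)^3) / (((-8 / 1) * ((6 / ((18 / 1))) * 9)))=24269250202771967 / 19062721117944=1273.13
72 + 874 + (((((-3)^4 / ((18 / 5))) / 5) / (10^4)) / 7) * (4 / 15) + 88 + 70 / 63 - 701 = 526225027 / 1575000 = 334.11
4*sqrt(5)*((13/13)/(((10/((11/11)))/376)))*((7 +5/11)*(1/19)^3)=61664*sqrt(5)/377245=0.37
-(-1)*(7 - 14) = -7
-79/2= -39.50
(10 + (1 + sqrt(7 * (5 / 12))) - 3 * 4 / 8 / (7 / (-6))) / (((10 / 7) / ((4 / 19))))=7 * sqrt(105) / 285 + 172 / 95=2.06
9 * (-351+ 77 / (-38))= -120735 / 38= -3177.24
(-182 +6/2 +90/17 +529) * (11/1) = 66440/17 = 3908.24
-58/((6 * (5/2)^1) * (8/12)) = -29/5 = -5.80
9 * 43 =387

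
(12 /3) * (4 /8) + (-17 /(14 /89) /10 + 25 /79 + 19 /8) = -135279 /22120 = -6.12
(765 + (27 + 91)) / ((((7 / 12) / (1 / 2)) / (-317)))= -1679466 / 7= -239923.71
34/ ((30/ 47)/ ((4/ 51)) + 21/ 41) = 131036/ 33339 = 3.93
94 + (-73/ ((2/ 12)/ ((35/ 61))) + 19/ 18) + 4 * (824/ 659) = -109444963/ 723582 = -151.25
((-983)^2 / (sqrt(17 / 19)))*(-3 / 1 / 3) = -966289*sqrt(323) / 17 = -1021549.41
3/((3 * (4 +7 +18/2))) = 1/20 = 0.05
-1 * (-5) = 5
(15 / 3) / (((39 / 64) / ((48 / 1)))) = 5120 / 13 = 393.85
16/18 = 8/9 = 0.89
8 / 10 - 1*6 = -26 / 5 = -5.20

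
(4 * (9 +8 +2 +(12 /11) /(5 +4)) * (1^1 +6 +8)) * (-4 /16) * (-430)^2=-583359500 /11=-53032681.82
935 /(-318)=-935 /318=-2.94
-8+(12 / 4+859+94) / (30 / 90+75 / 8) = 21080 / 233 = 90.47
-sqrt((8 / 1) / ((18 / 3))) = -2 * sqrt(3) / 3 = -1.15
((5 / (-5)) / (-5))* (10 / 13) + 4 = 54 / 13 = 4.15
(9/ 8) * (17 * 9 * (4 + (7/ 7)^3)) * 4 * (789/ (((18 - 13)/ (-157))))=-170573121/ 2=-85286560.50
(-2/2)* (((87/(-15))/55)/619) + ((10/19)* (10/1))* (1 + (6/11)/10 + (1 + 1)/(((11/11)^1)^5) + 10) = 222221551/3234275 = 68.71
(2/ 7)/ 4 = 1/ 14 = 0.07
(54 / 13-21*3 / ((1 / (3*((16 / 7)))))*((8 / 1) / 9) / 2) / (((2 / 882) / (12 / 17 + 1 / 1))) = -31230738 / 221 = -141315.56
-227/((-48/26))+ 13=3263/24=135.96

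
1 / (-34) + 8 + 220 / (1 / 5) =37671 / 34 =1107.97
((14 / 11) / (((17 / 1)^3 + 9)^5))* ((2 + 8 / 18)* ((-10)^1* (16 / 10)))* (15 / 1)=-70 / 270819120420864903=-0.00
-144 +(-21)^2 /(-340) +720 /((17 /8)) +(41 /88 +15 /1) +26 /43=67414789 /321640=209.60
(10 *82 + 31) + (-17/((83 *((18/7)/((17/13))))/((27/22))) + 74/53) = 2144501595/2516228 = 852.27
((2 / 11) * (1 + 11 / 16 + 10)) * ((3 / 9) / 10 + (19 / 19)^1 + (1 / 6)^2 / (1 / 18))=391 / 120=3.26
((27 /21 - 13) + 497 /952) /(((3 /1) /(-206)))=768.53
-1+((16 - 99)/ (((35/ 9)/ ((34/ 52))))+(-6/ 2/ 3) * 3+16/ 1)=-1779/ 910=-1.95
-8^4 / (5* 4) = -1024 / 5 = -204.80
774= 774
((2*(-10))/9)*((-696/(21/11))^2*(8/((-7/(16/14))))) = 385777.27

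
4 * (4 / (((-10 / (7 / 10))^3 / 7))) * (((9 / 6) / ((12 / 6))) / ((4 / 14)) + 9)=-223293 / 500000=-0.45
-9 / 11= -0.82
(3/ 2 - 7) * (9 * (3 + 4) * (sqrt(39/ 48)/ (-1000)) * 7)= 4851 * sqrt(13)/ 8000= 2.19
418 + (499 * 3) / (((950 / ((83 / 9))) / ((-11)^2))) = 6202757 / 2850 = 2176.41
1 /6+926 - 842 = 505 /6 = 84.17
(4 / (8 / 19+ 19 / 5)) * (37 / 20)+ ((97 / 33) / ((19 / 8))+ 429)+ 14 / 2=110374129 / 251427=438.99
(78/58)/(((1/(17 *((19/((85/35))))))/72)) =373464/29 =12878.07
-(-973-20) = 993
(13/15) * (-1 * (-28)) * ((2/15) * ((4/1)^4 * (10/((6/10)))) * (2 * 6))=1490944/9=165660.44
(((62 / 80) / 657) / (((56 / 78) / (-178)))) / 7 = -35867 / 858480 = -0.04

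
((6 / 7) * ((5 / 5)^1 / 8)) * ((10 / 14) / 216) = 5 / 14112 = 0.00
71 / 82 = 0.87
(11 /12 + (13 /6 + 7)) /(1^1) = 121 /12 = 10.08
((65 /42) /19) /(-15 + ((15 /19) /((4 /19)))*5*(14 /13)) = 169 /10773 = 0.02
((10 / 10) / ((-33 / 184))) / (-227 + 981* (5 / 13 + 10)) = -0.00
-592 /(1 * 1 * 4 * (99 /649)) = -970.22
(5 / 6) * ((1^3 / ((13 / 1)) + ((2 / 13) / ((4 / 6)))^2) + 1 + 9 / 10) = 3431 / 2028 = 1.69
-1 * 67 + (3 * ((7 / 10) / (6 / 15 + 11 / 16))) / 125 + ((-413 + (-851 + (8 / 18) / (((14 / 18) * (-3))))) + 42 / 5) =-100696249 / 76125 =-1322.78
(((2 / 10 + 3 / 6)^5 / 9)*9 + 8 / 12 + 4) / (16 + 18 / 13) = 0.28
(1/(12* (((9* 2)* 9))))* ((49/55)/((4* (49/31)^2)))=961/20956320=0.00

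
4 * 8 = 32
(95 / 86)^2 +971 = 7190541 / 7396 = 972.22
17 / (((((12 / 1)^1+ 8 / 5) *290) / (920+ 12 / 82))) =18863 / 4756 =3.97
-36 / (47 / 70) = -2520 / 47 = -53.62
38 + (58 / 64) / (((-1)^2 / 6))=695 / 16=43.44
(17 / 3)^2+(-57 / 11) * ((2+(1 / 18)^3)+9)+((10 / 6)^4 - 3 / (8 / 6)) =-415357 / 21384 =-19.42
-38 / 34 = -19 / 17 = -1.12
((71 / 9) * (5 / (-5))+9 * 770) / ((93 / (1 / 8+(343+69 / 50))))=1430821133 / 55800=25641.96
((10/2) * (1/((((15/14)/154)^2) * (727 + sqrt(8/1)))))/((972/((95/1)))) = 2293123756/165125061 - 6308456 * sqrt(2)/165125061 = 13.83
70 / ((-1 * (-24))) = 35 / 12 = 2.92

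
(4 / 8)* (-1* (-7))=7 / 2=3.50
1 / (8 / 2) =0.25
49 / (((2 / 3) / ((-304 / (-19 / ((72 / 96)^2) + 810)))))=-14364 / 499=-28.79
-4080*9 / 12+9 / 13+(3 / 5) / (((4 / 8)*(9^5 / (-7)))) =-3914063147 / 1279395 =-3059.31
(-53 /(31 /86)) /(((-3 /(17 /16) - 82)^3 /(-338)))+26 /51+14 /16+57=276389375275759 /4740538205928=58.30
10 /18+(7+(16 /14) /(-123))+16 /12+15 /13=336913 /33579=10.03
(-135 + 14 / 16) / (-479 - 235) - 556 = -3174799 / 5712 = -555.81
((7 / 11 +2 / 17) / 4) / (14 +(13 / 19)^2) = 16967 / 1302268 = 0.01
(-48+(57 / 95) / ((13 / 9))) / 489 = -1031 / 10595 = -0.10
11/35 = 0.31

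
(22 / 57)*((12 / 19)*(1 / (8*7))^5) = 11 / 24851771392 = 0.00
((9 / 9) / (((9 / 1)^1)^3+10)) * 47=47 / 739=0.06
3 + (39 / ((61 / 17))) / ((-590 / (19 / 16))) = 1714923 / 575840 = 2.98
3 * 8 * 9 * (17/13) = 3672/13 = 282.46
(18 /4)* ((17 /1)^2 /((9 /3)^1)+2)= 442.50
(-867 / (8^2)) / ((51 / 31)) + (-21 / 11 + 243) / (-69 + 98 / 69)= -38742643 / 3282752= -11.80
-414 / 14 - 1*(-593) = 3944 / 7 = 563.43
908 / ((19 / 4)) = 191.16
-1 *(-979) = 979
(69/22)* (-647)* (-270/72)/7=669645/616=1087.09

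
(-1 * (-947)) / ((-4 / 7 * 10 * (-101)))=6629 / 4040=1.64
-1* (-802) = 802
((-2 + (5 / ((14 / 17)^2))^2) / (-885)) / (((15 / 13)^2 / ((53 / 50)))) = -0.05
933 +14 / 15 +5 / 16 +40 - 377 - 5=142139 / 240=592.25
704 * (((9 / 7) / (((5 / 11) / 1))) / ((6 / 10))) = 23232 / 7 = 3318.86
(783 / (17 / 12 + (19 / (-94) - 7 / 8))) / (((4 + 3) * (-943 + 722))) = -883224 / 592501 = -1.49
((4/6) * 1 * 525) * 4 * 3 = 4200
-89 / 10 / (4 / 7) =-623 / 40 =-15.58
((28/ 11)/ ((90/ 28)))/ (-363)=-392/ 179685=-0.00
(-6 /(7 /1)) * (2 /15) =-4 /35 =-0.11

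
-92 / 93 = -0.99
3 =3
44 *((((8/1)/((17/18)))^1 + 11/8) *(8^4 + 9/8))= 482772433/272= 1774898.65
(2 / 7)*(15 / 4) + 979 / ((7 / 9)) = 17637 / 14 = 1259.79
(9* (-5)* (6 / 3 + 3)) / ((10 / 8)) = -180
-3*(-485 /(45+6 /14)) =3395 /106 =32.03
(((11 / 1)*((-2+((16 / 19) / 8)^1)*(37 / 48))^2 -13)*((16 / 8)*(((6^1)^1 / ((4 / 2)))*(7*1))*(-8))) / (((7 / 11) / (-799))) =1593700581 / 361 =4414683.05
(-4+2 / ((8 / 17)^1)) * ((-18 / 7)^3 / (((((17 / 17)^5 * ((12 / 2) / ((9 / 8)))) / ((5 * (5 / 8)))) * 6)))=-18225 / 43904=-0.42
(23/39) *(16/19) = 368/741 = 0.50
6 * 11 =66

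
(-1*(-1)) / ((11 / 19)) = 19 / 11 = 1.73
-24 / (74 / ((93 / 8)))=-279 / 74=-3.77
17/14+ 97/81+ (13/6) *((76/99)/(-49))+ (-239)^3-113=-1192067922545/87318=-13652029.62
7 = 7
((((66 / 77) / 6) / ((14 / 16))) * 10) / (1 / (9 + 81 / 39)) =11520 / 637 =18.08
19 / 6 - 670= -4001 / 6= -666.83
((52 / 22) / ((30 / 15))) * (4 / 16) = 13 / 44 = 0.30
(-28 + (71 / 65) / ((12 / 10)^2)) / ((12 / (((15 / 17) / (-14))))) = 63745 / 445536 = 0.14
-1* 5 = -5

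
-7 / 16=-0.44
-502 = -502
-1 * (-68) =68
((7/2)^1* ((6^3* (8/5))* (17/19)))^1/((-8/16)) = -205632/95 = -2164.55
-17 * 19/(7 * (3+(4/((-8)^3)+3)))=-41344/5369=-7.70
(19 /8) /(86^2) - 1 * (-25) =25.00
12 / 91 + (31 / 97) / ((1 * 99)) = 118057 / 873873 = 0.14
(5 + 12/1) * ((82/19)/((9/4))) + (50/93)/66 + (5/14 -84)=-41655707/816354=-51.03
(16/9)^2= 256/81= 3.16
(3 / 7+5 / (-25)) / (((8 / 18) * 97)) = 18 / 3395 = 0.01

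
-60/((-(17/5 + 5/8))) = 2400/161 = 14.91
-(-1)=1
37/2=18.50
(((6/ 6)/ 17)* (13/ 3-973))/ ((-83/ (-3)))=-2906/ 1411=-2.06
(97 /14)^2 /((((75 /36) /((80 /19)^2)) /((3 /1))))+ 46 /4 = 43763519 /35378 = 1237.03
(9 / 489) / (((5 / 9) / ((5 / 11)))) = 27 / 1793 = 0.02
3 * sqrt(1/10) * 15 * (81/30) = 243 * sqrt(10)/20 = 38.42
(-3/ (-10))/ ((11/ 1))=3/ 110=0.03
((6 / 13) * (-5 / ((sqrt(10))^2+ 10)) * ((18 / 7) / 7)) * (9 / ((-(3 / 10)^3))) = 9000 / 637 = 14.13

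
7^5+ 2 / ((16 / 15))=134471 / 8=16808.88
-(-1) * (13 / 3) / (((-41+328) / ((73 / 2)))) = 949 / 1722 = 0.55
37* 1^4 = 37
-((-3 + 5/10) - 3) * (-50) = -275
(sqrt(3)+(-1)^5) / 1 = -1+sqrt(3) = 0.73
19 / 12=1.58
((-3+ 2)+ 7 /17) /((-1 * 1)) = 10 /17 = 0.59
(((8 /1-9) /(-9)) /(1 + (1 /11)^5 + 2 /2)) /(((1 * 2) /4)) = 322102 /2898927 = 0.11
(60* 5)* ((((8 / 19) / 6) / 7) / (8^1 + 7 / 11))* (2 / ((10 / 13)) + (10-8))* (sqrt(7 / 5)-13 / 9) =-52624 / 22743 + 4048* sqrt(35) / 12635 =-0.42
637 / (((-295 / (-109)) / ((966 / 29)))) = 67072278 / 8555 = 7840.13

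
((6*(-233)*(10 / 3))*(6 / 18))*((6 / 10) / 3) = -932 / 3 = -310.67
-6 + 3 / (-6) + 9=5 / 2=2.50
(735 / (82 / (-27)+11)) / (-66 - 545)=-3969 / 26273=-0.15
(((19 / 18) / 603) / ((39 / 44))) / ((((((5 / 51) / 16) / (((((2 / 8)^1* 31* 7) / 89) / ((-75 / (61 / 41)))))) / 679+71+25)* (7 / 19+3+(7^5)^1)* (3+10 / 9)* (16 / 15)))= 3033738589805 / 10870745526921586573098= 0.00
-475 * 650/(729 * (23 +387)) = -30875/29889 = -1.03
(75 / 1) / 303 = 25 / 101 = 0.25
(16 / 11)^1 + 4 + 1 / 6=371 / 66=5.62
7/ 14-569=-1137/ 2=-568.50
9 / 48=3 / 16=0.19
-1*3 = -3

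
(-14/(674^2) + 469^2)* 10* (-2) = -499615016110/113569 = -4399220.00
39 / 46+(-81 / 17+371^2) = 107632199 / 782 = 137637.08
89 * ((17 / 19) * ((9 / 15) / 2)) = 4539 / 190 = 23.89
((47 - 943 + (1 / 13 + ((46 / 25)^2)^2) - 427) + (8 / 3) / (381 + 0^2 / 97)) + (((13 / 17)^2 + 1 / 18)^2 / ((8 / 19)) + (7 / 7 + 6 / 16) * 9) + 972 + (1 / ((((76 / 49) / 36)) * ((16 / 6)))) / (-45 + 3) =-326.31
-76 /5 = -15.20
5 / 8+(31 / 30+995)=119599 / 120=996.66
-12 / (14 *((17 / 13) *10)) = -39 / 595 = -0.07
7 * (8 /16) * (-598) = -2093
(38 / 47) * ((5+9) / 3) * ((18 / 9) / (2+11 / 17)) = 18088 / 6345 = 2.85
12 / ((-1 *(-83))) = 12 / 83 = 0.14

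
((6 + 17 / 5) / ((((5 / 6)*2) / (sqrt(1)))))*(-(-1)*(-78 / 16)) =-5499 / 200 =-27.50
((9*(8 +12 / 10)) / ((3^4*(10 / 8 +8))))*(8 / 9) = 1472 / 14985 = 0.10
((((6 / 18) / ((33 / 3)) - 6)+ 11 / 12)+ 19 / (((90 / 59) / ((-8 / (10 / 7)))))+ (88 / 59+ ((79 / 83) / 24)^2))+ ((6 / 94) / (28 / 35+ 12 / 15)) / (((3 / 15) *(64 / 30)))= -295403146068421 / 4034595206400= -73.22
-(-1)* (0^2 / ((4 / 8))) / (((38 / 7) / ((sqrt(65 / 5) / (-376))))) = 0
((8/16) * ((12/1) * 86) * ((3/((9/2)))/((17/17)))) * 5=1720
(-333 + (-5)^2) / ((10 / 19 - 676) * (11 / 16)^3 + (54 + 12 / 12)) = 1089536 / 581897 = 1.87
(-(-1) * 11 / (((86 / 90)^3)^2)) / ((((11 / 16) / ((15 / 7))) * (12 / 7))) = 166075312500 / 6321363049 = 26.27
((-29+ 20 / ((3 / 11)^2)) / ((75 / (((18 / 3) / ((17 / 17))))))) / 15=4318 / 3375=1.28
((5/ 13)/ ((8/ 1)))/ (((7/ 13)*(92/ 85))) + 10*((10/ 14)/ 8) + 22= 118369/ 5152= 22.98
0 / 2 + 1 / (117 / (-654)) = -218 / 39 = -5.59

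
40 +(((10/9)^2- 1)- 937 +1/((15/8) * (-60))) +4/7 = -12703676/14175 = -896.20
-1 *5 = -5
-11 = -11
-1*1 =-1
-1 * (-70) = 70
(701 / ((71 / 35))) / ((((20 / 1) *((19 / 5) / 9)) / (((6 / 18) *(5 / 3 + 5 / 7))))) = 32.48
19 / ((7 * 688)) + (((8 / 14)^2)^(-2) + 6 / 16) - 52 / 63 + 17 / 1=17984261 / 693504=25.93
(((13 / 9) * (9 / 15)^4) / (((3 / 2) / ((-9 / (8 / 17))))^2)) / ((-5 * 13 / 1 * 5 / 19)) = -1.78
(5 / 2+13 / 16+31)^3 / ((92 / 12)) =496407447 / 94208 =5269.27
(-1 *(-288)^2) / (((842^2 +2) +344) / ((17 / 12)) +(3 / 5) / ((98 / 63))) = -32901120 / 198606953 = -0.17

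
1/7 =0.14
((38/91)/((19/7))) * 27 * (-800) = -43200/13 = -3323.08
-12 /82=-6 /41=-0.15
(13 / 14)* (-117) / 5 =-1521 / 70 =-21.73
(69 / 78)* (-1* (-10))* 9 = 1035 / 13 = 79.62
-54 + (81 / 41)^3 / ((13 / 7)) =-44662455 / 895973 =-49.85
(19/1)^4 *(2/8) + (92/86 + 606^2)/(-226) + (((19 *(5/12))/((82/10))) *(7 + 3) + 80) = 74216954663/2390628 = 31044.96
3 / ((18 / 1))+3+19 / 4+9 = 203 / 12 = 16.92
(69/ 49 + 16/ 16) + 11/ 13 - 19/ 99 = 193124/ 63063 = 3.06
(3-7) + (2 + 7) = 5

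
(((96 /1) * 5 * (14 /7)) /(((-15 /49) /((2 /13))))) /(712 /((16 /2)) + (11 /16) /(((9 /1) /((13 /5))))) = -4515840 /834899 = -5.41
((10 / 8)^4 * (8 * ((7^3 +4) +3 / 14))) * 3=9114375 / 448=20344.59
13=13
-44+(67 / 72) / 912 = -2889149 / 65664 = -44.00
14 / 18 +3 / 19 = 160 / 171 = 0.94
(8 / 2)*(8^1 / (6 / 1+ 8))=16 / 7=2.29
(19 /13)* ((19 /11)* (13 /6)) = 361 /66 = 5.47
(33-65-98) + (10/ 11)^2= -15630/ 121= -129.17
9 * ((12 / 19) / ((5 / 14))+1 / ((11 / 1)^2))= 183807 / 11495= 15.99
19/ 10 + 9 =109/ 10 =10.90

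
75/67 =1.12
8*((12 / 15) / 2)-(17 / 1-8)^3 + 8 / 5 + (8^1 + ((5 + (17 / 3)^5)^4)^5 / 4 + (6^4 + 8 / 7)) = 9870285202061081793382469183733373342522869374336331040378930261731977038261867689918672287091052305848250055655775063109373 / 18038213225620396586276139541796744544573763270035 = 547187522322993746653662000000000000000000000000000000000000000000000000000.00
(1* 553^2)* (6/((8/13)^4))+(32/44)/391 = 112697522601031/8808448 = 12794254.18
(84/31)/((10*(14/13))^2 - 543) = -14196/2237177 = -0.01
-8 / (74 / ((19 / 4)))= -19 / 37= -0.51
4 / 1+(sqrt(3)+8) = sqrt(3)+12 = 13.73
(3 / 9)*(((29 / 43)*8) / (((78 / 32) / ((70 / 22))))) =129920 / 55341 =2.35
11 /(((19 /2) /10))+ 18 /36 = 459 /38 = 12.08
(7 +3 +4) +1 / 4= 57 / 4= 14.25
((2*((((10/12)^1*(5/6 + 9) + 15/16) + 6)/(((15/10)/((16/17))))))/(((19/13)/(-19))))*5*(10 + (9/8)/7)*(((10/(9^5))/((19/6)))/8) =-402951575/4806352404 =-0.08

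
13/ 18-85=-1517/ 18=-84.28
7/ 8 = 0.88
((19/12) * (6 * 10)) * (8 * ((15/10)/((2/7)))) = 3990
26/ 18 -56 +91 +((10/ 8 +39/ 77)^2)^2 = 45.96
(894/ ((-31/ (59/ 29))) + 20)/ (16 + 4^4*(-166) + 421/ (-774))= 26908884/ 29559066959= 0.00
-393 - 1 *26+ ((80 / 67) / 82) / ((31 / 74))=-418.97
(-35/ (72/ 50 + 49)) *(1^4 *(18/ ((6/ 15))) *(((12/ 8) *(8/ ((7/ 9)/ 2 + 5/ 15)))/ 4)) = -2126250/ 16393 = -129.70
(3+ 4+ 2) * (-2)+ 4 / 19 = -338 / 19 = -17.79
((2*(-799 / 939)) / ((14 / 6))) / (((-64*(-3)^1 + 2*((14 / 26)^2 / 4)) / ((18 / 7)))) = -9722232 / 996061465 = -0.01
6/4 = 3/2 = 1.50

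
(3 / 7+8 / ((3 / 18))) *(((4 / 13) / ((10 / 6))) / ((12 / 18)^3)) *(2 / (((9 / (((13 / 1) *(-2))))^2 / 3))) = 52884 / 35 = 1510.97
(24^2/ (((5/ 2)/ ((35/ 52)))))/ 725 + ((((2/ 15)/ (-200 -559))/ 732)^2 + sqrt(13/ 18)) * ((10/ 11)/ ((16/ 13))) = 123214390180205497/ 576039497742165600 + 65 * sqrt(26)/ 528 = 0.84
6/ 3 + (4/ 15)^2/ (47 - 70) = 10334/ 5175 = 2.00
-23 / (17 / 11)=-253 / 17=-14.88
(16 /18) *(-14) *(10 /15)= -224 /27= -8.30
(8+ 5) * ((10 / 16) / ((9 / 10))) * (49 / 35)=455 / 36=12.64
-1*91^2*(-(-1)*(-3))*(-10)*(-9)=2235870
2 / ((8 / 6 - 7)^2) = 18 / 289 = 0.06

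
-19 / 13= -1.46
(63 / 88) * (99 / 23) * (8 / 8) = 567 / 184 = 3.08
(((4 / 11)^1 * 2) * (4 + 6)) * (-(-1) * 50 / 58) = 2000 / 319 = 6.27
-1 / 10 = -0.10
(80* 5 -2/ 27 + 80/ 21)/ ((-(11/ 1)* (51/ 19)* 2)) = -724907/ 106029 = -6.84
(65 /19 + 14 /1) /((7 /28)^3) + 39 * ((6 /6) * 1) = 21925 /19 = 1153.95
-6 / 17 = -0.35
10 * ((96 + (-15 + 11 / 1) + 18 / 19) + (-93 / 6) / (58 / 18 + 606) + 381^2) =1452539.22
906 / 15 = 302 / 5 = 60.40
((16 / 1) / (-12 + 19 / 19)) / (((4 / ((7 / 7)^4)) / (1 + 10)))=-4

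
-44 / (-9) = 44 / 9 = 4.89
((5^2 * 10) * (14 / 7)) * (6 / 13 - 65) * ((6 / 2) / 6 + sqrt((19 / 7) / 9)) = -419500 * sqrt(133) / 273 - 209750 / 13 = -33855.90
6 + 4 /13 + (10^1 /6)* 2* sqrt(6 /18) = 10* sqrt(3) /9 + 82 /13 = 8.23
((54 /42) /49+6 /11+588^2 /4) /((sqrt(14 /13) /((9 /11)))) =2935126665* sqrt(182) /581042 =68148.30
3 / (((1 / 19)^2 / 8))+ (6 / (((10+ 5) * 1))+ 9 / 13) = 563231 / 65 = 8665.09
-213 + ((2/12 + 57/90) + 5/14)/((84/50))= -41613/196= -212.31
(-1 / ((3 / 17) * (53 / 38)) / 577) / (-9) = 646 / 825687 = 0.00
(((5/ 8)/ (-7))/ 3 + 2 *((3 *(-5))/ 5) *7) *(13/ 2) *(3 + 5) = -91793/ 42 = -2185.55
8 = 8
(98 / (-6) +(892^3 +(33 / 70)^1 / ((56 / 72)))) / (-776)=-1043306440241 / 1140720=-914603.44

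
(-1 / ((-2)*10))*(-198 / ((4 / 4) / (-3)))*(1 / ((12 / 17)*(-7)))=-1683 / 280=-6.01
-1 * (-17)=17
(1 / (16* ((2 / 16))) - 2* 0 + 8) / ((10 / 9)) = 153 / 20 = 7.65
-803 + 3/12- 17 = -3279/4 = -819.75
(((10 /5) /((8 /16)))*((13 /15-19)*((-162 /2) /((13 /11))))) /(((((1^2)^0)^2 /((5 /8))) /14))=565488 /13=43499.08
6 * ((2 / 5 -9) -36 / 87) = -7842 / 145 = -54.08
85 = 85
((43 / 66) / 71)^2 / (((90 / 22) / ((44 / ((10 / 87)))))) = 53621 / 6805350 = 0.01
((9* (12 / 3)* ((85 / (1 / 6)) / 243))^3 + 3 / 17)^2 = 186036763301.14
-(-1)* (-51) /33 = -17 /11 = -1.55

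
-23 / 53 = -0.43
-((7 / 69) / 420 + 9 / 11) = -0.82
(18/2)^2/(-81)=-1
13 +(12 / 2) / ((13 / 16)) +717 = 9586 / 13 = 737.38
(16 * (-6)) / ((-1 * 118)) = 48 / 59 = 0.81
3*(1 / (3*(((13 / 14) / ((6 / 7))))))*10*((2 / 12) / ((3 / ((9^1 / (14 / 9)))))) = 270 / 91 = 2.97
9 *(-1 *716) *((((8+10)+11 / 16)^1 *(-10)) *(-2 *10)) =-24084450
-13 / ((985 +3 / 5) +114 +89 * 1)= -0.01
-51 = -51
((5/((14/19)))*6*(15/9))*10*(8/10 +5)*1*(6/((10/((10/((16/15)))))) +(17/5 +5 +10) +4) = 3088355/28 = 110298.39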